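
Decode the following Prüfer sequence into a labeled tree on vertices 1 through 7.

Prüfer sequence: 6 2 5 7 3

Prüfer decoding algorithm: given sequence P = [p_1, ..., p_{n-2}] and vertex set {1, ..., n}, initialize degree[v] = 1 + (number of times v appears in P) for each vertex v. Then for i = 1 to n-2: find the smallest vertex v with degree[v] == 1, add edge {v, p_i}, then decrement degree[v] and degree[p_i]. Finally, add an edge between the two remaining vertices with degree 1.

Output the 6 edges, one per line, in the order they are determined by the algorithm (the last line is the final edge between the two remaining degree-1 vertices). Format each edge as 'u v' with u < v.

Answer: 1 6
2 4
2 5
5 7
3 6
3 7

Derivation:
Initial degrees: {1:1, 2:2, 3:2, 4:1, 5:2, 6:2, 7:2}
Step 1: smallest deg-1 vertex = 1, p_1 = 6. Add edge {1,6}. Now deg[1]=0, deg[6]=1.
Step 2: smallest deg-1 vertex = 4, p_2 = 2. Add edge {2,4}. Now deg[4]=0, deg[2]=1.
Step 3: smallest deg-1 vertex = 2, p_3 = 5. Add edge {2,5}. Now deg[2]=0, deg[5]=1.
Step 4: smallest deg-1 vertex = 5, p_4 = 7. Add edge {5,7}. Now deg[5]=0, deg[7]=1.
Step 5: smallest deg-1 vertex = 6, p_5 = 3. Add edge {3,6}. Now deg[6]=0, deg[3]=1.
Final: two remaining deg-1 vertices are 3, 7. Add edge {3,7}.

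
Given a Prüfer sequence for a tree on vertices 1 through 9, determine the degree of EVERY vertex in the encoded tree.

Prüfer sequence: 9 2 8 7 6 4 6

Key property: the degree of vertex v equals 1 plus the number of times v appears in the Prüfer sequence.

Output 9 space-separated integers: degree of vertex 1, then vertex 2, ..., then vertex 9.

Answer: 1 2 1 2 1 3 2 2 2

Derivation:
p_1 = 9: count[9] becomes 1
p_2 = 2: count[2] becomes 1
p_3 = 8: count[8] becomes 1
p_4 = 7: count[7] becomes 1
p_5 = 6: count[6] becomes 1
p_6 = 4: count[4] becomes 1
p_7 = 6: count[6] becomes 2
Degrees (1 + count): deg[1]=1+0=1, deg[2]=1+1=2, deg[3]=1+0=1, deg[4]=1+1=2, deg[5]=1+0=1, deg[6]=1+2=3, deg[7]=1+1=2, deg[8]=1+1=2, deg[9]=1+1=2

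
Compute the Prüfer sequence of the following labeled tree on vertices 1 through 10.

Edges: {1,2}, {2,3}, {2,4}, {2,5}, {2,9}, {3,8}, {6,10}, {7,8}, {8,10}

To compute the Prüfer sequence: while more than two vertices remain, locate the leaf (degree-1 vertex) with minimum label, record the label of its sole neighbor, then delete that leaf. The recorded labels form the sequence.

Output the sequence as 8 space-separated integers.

Answer: 2 2 2 10 8 2 3 8

Derivation:
Step 1: leaves = {1,4,5,6,7,9}. Remove smallest leaf 1, emit neighbor 2.
Step 2: leaves = {4,5,6,7,9}. Remove smallest leaf 4, emit neighbor 2.
Step 3: leaves = {5,6,7,9}. Remove smallest leaf 5, emit neighbor 2.
Step 4: leaves = {6,7,9}. Remove smallest leaf 6, emit neighbor 10.
Step 5: leaves = {7,9,10}. Remove smallest leaf 7, emit neighbor 8.
Step 6: leaves = {9,10}. Remove smallest leaf 9, emit neighbor 2.
Step 7: leaves = {2,10}. Remove smallest leaf 2, emit neighbor 3.
Step 8: leaves = {3,10}. Remove smallest leaf 3, emit neighbor 8.
Done: 2 vertices remain (8, 10). Sequence = [2 2 2 10 8 2 3 8]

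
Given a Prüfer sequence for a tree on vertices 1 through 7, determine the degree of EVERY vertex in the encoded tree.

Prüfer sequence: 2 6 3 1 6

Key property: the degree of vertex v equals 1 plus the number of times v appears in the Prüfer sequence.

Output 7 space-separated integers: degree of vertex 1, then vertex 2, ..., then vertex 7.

Answer: 2 2 2 1 1 3 1

Derivation:
p_1 = 2: count[2] becomes 1
p_2 = 6: count[6] becomes 1
p_3 = 3: count[3] becomes 1
p_4 = 1: count[1] becomes 1
p_5 = 6: count[6] becomes 2
Degrees (1 + count): deg[1]=1+1=2, deg[2]=1+1=2, deg[3]=1+1=2, deg[4]=1+0=1, deg[5]=1+0=1, deg[6]=1+2=3, deg[7]=1+0=1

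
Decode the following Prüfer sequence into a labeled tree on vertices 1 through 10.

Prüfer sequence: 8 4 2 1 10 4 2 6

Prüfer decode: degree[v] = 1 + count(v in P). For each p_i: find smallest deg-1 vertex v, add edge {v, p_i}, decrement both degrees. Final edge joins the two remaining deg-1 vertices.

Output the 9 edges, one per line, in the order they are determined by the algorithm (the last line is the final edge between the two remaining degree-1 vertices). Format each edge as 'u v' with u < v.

Answer: 3 8
4 5
2 7
1 8
1 10
4 9
2 4
2 6
6 10

Derivation:
Initial degrees: {1:2, 2:3, 3:1, 4:3, 5:1, 6:2, 7:1, 8:2, 9:1, 10:2}
Step 1: smallest deg-1 vertex = 3, p_1 = 8. Add edge {3,8}. Now deg[3]=0, deg[8]=1.
Step 2: smallest deg-1 vertex = 5, p_2 = 4. Add edge {4,5}. Now deg[5]=0, deg[4]=2.
Step 3: smallest deg-1 vertex = 7, p_3 = 2. Add edge {2,7}. Now deg[7]=0, deg[2]=2.
Step 4: smallest deg-1 vertex = 8, p_4 = 1. Add edge {1,8}. Now deg[8]=0, deg[1]=1.
Step 5: smallest deg-1 vertex = 1, p_5 = 10. Add edge {1,10}. Now deg[1]=0, deg[10]=1.
Step 6: smallest deg-1 vertex = 9, p_6 = 4. Add edge {4,9}. Now deg[9]=0, deg[4]=1.
Step 7: smallest deg-1 vertex = 4, p_7 = 2. Add edge {2,4}. Now deg[4]=0, deg[2]=1.
Step 8: smallest deg-1 vertex = 2, p_8 = 6. Add edge {2,6}. Now deg[2]=0, deg[6]=1.
Final: two remaining deg-1 vertices are 6, 10. Add edge {6,10}.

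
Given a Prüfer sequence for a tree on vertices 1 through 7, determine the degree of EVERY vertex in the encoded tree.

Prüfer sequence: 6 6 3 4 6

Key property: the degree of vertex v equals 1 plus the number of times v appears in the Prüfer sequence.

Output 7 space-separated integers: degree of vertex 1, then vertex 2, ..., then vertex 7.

p_1 = 6: count[6] becomes 1
p_2 = 6: count[6] becomes 2
p_3 = 3: count[3] becomes 1
p_4 = 4: count[4] becomes 1
p_5 = 6: count[6] becomes 3
Degrees (1 + count): deg[1]=1+0=1, deg[2]=1+0=1, deg[3]=1+1=2, deg[4]=1+1=2, deg[5]=1+0=1, deg[6]=1+3=4, deg[7]=1+0=1

Answer: 1 1 2 2 1 4 1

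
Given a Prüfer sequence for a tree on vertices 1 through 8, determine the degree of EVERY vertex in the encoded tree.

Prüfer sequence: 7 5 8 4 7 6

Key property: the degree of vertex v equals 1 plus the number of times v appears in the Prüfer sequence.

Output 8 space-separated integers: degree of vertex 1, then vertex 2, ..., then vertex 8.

Answer: 1 1 1 2 2 2 3 2

Derivation:
p_1 = 7: count[7] becomes 1
p_2 = 5: count[5] becomes 1
p_3 = 8: count[8] becomes 1
p_4 = 4: count[4] becomes 1
p_5 = 7: count[7] becomes 2
p_6 = 6: count[6] becomes 1
Degrees (1 + count): deg[1]=1+0=1, deg[2]=1+0=1, deg[3]=1+0=1, deg[4]=1+1=2, deg[5]=1+1=2, deg[6]=1+1=2, deg[7]=1+2=3, deg[8]=1+1=2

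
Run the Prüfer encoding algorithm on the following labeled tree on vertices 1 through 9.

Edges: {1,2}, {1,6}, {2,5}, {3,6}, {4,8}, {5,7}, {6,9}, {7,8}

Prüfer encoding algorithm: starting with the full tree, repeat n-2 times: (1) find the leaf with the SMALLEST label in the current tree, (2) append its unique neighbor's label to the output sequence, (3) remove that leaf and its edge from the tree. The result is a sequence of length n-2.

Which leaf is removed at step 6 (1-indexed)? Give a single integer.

Step 1: current leaves = {3,4,9}. Remove leaf 3 (neighbor: 6).
Step 2: current leaves = {4,9}. Remove leaf 4 (neighbor: 8).
Step 3: current leaves = {8,9}. Remove leaf 8 (neighbor: 7).
Step 4: current leaves = {7,9}. Remove leaf 7 (neighbor: 5).
Step 5: current leaves = {5,9}. Remove leaf 5 (neighbor: 2).
Step 6: current leaves = {2,9}. Remove leaf 2 (neighbor: 1).

Answer: 2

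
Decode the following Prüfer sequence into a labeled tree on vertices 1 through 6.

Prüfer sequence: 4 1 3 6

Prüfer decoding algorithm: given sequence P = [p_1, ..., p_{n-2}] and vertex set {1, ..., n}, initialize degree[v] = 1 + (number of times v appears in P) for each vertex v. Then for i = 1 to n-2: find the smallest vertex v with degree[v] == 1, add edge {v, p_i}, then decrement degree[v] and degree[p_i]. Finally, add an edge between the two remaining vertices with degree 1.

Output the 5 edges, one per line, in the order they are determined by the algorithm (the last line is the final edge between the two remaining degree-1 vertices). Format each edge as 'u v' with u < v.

Initial degrees: {1:2, 2:1, 3:2, 4:2, 5:1, 6:2}
Step 1: smallest deg-1 vertex = 2, p_1 = 4. Add edge {2,4}. Now deg[2]=0, deg[4]=1.
Step 2: smallest deg-1 vertex = 4, p_2 = 1. Add edge {1,4}. Now deg[4]=0, deg[1]=1.
Step 3: smallest deg-1 vertex = 1, p_3 = 3. Add edge {1,3}. Now deg[1]=0, deg[3]=1.
Step 4: smallest deg-1 vertex = 3, p_4 = 6. Add edge {3,6}. Now deg[3]=0, deg[6]=1.
Final: two remaining deg-1 vertices are 5, 6. Add edge {5,6}.

Answer: 2 4
1 4
1 3
3 6
5 6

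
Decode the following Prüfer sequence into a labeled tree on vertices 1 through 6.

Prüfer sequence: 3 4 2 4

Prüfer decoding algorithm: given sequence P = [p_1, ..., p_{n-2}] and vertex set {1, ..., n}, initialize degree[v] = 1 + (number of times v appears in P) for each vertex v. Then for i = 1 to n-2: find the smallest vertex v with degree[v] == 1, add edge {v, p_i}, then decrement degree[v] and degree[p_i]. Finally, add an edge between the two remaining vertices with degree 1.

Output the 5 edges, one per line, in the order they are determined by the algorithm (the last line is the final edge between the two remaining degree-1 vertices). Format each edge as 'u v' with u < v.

Initial degrees: {1:1, 2:2, 3:2, 4:3, 5:1, 6:1}
Step 1: smallest deg-1 vertex = 1, p_1 = 3. Add edge {1,3}. Now deg[1]=0, deg[3]=1.
Step 2: smallest deg-1 vertex = 3, p_2 = 4. Add edge {3,4}. Now deg[3]=0, deg[4]=2.
Step 3: smallest deg-1 vertex = 5, p_3 = 2. Add edge {2,5}. Now deg[5]=0, deg[2]=1.
Step 4: smallest deg-1 vertex = 2, p_4 = 4. Add edge {2,4}. Now deg[2]=0, deg[4]=1.
Final: two remaining deg-1 vertices are 4, 6. Add edge {4,6}.

Answer: 1 3
3 4
2 5
2 4
4 6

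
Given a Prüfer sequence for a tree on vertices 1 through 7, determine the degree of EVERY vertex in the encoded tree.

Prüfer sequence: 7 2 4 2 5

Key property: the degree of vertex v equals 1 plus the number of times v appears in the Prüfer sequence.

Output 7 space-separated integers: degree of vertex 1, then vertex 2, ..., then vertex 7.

p_1 = 7: count[7] becomes 1
p_2 = 2: count[2] becomes 1
p_3 = 4: count[4] becomes 1
p_4 = 2: count[2] becomes 2
p_5 = 5: count[5] becomes 1
Degrees (1 + count): deg[1]=1+0=1, deg[2]=1+2=3, deg[3]=1+0=1, deg[4]=1+1=2, deg[5]=1+1=2, deg[6]=1+0=1, deg[7]=1+1=2

Answer: 1 3 1 2 2 1 2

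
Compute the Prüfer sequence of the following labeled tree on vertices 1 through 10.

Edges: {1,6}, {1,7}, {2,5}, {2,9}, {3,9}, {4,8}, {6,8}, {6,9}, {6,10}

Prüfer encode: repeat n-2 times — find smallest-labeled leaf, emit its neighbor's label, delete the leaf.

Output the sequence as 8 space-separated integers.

Step 1: leaves = {3,4,5,7,10}. Remove smallest leaf 3, emit neighbor 9.
Step 2: leaves = {4,5,7,10}. Remove smallest leaf 4, emit neighbor 8.
Step 3: leaves = {5,7,8,10}. Remove smallest leaf 5, emit neighbor 2.
Step 4: leaves = {2,7,8,10}. Remove smallest leaf 2, emit neighbor 9.
Step 5: leaves = {7,8,9,10}. Remove smallest leaf 7, emit neighbor 1.
Step 6: leaves = {1,8,9,10}. Remove smallest leaf 1, emit neighbor 6.
Step 7: leaves = {8,9,10}. Remove smallest leaf 8, emit neighbor 6.
Step 8: leaves = {9,10}. Remove smallest leaf 9, emit neighbor 6.
Done: 2 vertices remain (6, 10). Sequence = [9 8 2 9 1 6 6 6]

Answer: 9 8 2 9 1 6 6 6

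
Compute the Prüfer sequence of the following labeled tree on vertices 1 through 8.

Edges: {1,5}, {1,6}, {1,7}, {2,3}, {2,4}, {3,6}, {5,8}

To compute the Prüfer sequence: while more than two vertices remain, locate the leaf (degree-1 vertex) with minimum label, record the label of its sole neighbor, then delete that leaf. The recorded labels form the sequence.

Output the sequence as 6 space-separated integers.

Step 1: leaves = {4,7,8}. Remove smallest leaf 4, emit neighbor 2.
Step 2: leaves = {2,7,8}. Remove smallest leaf 2, emit neighbor 3.
Step 3: leaves = {3,7,8}. Remove smallest leaf 3, emit neighbor 6.
Step 4: leaves = {6,7,8}. Remove smallest leaf 6, emit neighbor 1.
Step 5: leaves = {7,8}. Remove smallest leaf 7, emit neighbor 1.
Step 6: leaves = {1,8}. Remove smallest leaf 1, emit neighbor 5.
Done: 2 vertices remain (5, 8). Sequence = [2 3 6 1 1 5]

Answer: 2 3 6 1 1 5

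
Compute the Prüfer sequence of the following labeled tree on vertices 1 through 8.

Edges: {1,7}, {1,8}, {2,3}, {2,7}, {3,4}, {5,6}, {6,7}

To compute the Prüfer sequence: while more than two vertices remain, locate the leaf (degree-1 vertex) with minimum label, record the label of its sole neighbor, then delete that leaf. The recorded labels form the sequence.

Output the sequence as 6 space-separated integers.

Answer: 3 2 7 6 7 1

Derivation:
Step 1: leaves = {4,5,8}. Remove smallest leaf 4, emit neighbor 3.
Step 2: leaves = {3,5,8}. Remove smallest leaf 3, emit neighbor 2.
Step 3: leaves = {2,5,8}. Remove smallest leaf 2, emit neighbor 7.
Step 4: leaves = {5,8}. Remove smallest leaf 5, emit neighbor 6.
Step 5: leaves = {6,8}. Remove smallest leaf 6, emit neighbor 7.
Step 6: leaves = {7,8}. Remove smallest leaf 7, emit neighbor 1.
Done: 2 vertices remain (1, 8). Sequence = [3 2 7 6 7 1]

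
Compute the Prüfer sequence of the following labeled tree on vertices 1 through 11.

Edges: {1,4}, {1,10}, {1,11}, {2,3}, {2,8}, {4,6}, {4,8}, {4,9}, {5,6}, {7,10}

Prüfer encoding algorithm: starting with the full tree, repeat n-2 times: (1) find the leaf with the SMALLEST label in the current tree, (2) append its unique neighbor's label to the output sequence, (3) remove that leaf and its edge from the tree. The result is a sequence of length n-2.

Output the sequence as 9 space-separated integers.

Step 1: leaves = {3,5,7,9,11}. Remove smallest leaf 3, emit neighbor 2.
Step 2: leaves = {2,5,7,9,11}. Remove smallest leaf 2, emit neighbor 8.
Step 3: leaves = {5,7,8,9,11}. Remove smallest leaf 5, emit neighbor 6.
Step 4: leaves = {6,7,8,9,11}. Remove smallest leaf 6, emit neighbor 4.
Step 5: leaves = {7,8,9,11}. Remove smallest leaf 7, emit neighbor 10.
Step 6: leaves = {8,9,10,11}. Remove smallest leaf 8, emit neighbor 4.
Step 7: leaves = {9,10,11}. Remove smallest leaf 9, emit neighbor 4.
Step 8: leaves = {4,10,11}. Remove smallest leaf 4, emit neighbor 1.
Step 9: leaves = {10,11}. Remove smallest leaf 10, emit neighbor 1.
Done: 2 vertices remain (1, 11). Sequence = [2 8 6 4 10 4 4 1 1]

Answer: 2 8 6 4 10 4 4 1 1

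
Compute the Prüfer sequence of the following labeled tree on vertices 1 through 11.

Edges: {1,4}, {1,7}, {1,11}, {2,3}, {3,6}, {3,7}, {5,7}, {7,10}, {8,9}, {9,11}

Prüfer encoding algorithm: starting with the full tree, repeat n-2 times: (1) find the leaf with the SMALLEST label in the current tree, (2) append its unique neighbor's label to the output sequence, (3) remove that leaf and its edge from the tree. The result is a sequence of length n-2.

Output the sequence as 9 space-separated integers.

Step 1: leaves = {2,4,5,6,8,10}. Remove smallest leaf 2, emit neighbor 3.
Step 2: leaves = {4,5,6,8,10}. Remove smallest leaf 4, emit neighbor 1.
Step 3: leaves = {5,6,8,10}. Remove smallest leaf 5, emit neighbor 7.
Step 4: leaves = {6,8,10}. Remove smallest leaf 6, emit neighbor 3.
Step 5: leaves = {3,8,10}. Remove smallest leaf 3, emit neighbor 7.
Step 6: leaves = {8,10}. Remove smallest leaf 8, emit neighbor 9.
Step 7: leaves = {9,10}. Remove smallest leaf 9, emit neighbor 11.
Step 8: leaves = {10,11}. Remove smallest leaf 10, emit neighbor 7.
Step 9: leaves = {7,11}. Remove smallest leaf 7, emit neighbor 1.
Done: 2 vertices remain (1, 11). Sequence = [3 1 7 3 7 9 11 7 1]

Answer: 3 1 7 3 7 9 11 7 1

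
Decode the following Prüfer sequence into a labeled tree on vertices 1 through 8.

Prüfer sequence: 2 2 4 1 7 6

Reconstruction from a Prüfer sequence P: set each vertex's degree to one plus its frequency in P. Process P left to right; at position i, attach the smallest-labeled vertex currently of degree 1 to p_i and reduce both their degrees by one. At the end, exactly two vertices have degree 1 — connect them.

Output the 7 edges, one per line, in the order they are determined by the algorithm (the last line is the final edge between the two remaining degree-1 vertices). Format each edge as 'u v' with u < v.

Initial degrees: {1:2, 2:3, 3:1, 4:2, 5:1, 6:2, 7:2, 8:1}
Step 1: smallest deg-1 vertex = 3, p_1 = 2. Add edge {2,3}. Now deg[3]=0, deg[2]=2.
Step 2: smallest deg-1 vertex = 5, p_2 = 2. Add edge {2,5}. Now deg[5]=0, deg[2]=1.
Step 3: smallest deg-1 vertex = 2, p_3 = 4. Add edge {2,4}. Now deg[2]=0, deg[4]=1.
Step 4: smallest deg-1 vertex = 4, p_4 = 1. Add edge {1,4}. Now deg[4]=0, deg[1]=1.
Step 5: smallest deg-1 vertex = 1, p_5 = 7. Add edge {1,7}. Now deg[1]=0, deg[7]=1.
Step 6: smallest deg-1 vertex = 7, p_6 = 6. Add edge {6,7}. Now deg[7]=0, deg[6]=1.
Final: two remaining deg-1 vertices are 6, 8. Add edge {6,8}.

Answer: 2 3
2 5
2 4
1 4
1 7
6 7
6 8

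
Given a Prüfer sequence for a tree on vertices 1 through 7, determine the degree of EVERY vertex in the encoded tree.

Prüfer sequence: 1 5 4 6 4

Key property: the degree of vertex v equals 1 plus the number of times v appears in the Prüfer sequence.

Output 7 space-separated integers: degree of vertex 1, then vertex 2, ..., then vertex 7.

p_1 = 1: count[1] becomes 1
p_2 = 5: count[5] becomes 1
p_3 = 4: count[4] becomes 1
p_4 = 6: count[6] becomes 1
p_5 = 4: count[4] becomes 2
Degrees (1 + count): deg[1]=1+1=2, deg[2]=1+0=1, deg[3]=1+0=1, deg[4]=1+2=3, deg[5]=1+1=2, deg[6]=1+1=2, deg[7]=1+0=1

Answer: 2 1 1 3 2 2 1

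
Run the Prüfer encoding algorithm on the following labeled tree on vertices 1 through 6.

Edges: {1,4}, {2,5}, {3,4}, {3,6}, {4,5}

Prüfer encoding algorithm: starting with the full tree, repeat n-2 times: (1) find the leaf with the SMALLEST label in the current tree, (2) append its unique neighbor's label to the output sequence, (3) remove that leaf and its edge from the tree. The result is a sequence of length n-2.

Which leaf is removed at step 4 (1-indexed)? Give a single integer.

Step 1: current leaves = {1,2,6}. Remove leaf 1 (neighbor: 4).
Step 2: current leaves = {2,6}. Remove leaf 2 (neighbor: 5).
Step 3: current leaves = {5,6}. Remove leaf 5 (neighbor: 4).
Step 4: current leaves = {4,6}. Remove leaf 4 (neighbor: 3).

Answer: 4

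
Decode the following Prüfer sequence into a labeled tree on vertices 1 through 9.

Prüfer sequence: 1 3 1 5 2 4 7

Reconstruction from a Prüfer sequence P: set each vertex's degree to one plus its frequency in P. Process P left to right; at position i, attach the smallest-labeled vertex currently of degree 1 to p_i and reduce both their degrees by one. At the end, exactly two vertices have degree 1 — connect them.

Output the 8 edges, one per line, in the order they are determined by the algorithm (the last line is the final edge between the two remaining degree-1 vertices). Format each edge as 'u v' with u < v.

Answer: 1 6
3 8
1 3
1 5
2 5
2 4
4 7
7 9

Derivation:
Initial degrees: {1:3, 2:2, 3:2, 4:2, 5:2, 6:1, 7:2, 8:1, 9:1}
Step 1: smallest deg-1 vertex = 6, p_1 = 1. Add edge {1,6}. Now deg[6]=0, deg[1]=2.
Step 2: smallest deg-1 vertex = 8, p_2 = 3. Add edge {3,8}. Now deg[8]=0, deg[3]=1.
Step 3: smallest deg-1 vertex = 3, p_3 = 1. Add edge {1,3}. Now deg[3]=0, deg[1]=1.
Step 4: smallest deg-1 vertex = 1, p_4 = 5. Add edge {1,5}. Now deg[1]=0, deg[5]=1.
Step 5: smallest deg-1 vertex = 5, p_5 = 2. Add edge {2,5}. Now deg[5]=0, deg[2]=1.
Step 6: smallest deg-1 vertex = 2, p_6 = 4. Add edge {2,4}. Now deg[2]=0, deg[4]=1.
Step 7: smallest deg-1 vertex = 4, p_7 = 7. Add edge {4,7}. Now deg[4]=0, deg[7]=1.
Final: two remaining deg-1 vertices are 7, 9. Add edge {7,9}.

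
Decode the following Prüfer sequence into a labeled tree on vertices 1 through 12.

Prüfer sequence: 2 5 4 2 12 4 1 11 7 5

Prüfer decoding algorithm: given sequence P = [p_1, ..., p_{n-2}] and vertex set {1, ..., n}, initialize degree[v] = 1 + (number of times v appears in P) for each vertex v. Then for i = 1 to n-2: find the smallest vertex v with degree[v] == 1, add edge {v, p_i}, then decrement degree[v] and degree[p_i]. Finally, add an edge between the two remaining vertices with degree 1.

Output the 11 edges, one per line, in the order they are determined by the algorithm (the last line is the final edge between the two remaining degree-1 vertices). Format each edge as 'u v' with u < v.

Answer: 2 3
5 6
4 8
2 9
2 12
4 10
1 4
1 11
7 11
5 7
5 12

Derivation:
Initial degrees: {1:2, 2:3, 3:1, 4:3, 5:3, 6:1, 7:2, 8:1, 9:1, 10:1, 11:2, 12:2}
Step 1: smallest deg-1 vertex = 3, p_1 = 2. Add edge {2,3}. Now deg[3]=0, deg[2]=2.
Step 2: smallest deg-1 vertex = 6, p_2 = 5. Add edge {5,6}. Now deg[6]=0, deg[5]=2.
Step 3: smallest deg-1 vertex = 8, p_3 = 4. Add edge {4,8}. Now deg[8]=0, deg[4]=2.
Step 4: smallest deg-1 vertex = 9, p_4 = 2. Add edge {2,9}. Now deg[9]=0, deg[2]=1.
Step 5: smallest deg-1 vertex = 2, p_5 = 12. Add edge {2,12}. Now deg[2]=0, deg[12]=1.
Step 6: smallest deg-1 vertex = 10, p_6 = 4. Add edge {4,10}. Now deg[10]=0, deg[4]=1.
Step 7: smallest deg-1 vertex = 4, p_7 = 1. Add edge {1,4}. Now deg[4]=0, deg[1]=1.
Step 8: smallest deg-1 vertex = 1, p_8 = 11. Add edge {1,11}. Now deg[1]=0, deg[11]=1.
Step 9: smallest deg-1 vertex = 11, p_9 = 7. Add edge {7,11}. Now deg[11]=0, deg[7]=1.
Step 10: smallest deg-1 vertex = 7, p_10 = 5. Add edge {5,7}. Now deg[7]=0, deg[5]=1.
Final: two remaining deg-1 vertices are 5, 12. Add edge {5,12}.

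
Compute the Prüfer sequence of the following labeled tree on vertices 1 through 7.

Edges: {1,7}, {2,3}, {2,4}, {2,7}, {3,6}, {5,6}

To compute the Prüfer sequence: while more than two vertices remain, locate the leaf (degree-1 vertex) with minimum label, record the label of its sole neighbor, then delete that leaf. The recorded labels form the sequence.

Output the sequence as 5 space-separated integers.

Answer: 7 2 6 3 2

Derivation:
Step 1: leaves = {1,4,5}. Remove smallest leaf 1, emit neighbor 7.
Step 2: leaves = {4,5,7}. Remove smallest leaf 4, emit neighbor 2.
Step 3: leaves = {5,7}. Remove smallest leaf 5, emit neighbor 6.
Step 4: leaves = {6,7}. Remove smallest leaf 6, emit neighbor 3.
Step 5: leaves = {3,7}. Remove smallest leaf 3, emit neighbor 2.
Done: 2 vertices remain (2, 7). Sequence = [7 2 6 3 2]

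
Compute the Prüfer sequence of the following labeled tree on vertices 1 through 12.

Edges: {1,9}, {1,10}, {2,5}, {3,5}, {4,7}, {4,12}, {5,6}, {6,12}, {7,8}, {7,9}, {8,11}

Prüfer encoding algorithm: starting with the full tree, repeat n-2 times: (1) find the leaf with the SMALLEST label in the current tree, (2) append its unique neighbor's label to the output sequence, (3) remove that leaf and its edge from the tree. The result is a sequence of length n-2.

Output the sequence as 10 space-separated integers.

Answer: 5 5 6 12 1 9 7 8 7 4

Derivation:
Step 1: leaves = {2,3,10,11}. Remove smallest leaf 2, emit neighbor 5.
Step 2: leaves = {3,10,11}. Remove smallest leaf 3, emit neighbor 5.
Step 3: leaves = {5,10,11}. Remove smallest leaf 5, emit neighbor 6.
Step 4: leaves = {6,10,11}. Remove smallest leaf 6, emit neighbor 12.
Step 5: leaves = {10,11,12}. Remove smallest leaf 10, emit neighbor 1.
Step 6: leaves = {1,11,12}. Remove smallest leaf 1, emit neighbor 9.
Step 7: leaves = {9,11,12}. Remove smallest leaf 9, emit neighbor 7.
Step 8: leaves = {11,12}. Remove smallest leaf 11, emit neighbor 8.
Step 9: leaves = {8,12}. Remove smallest leaf 8, emit neighbor 7.
Step 10: leaves = {7,12}. Remove smallest leaf 7, emit neighbor 4.
Done: 2 vertices remain (4, 12). Sequence = [5 5 6 12 1 9 7 8 7 4]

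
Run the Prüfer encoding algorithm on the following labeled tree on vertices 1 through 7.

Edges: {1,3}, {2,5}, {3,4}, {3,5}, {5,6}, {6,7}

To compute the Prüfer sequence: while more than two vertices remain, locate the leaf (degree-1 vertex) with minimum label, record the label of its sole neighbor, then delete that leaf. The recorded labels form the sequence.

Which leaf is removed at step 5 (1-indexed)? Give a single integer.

Step 1: current leaves = {1,2,4,7}. Remove leaf 1 (neighbor: 3).
Step 2: current leaves = {2,4,7}. Remove leaf 2 (neighbor: 5).
Step 3: current leaves = {4,7}. Remove leaf 4 (neighbor: 3).
Step 4: current leaves = {3,7}. Remove leaf 3 (neighbor: 5).
Step 5: current leaves = {5,7}. Remove leaf 5 (neighbor: 6).

Answer: 5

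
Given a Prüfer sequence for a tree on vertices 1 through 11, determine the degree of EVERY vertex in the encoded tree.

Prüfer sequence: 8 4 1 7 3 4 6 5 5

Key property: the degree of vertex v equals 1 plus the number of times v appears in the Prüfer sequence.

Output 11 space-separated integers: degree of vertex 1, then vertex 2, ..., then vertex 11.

p_1 = 8: count[8] becomes 1
p_2 = 4: count[4] becomes 1
p_3 = 1: count[1] becomes 1
p_4 = 7: count[7] becomes 1
p_5 = 3: count[3] becomes 1
p_6 = 4: count[4] becomes 2
p_7 = 6: count[6] becomes 1
p_8 = 5: count[5] becomes 1
p_9 = 5: count[5] becomes 2
Degrees (1 + count): deg[1]=1+1=2, deg[2]=1+0=1, deg[3]=1+1=2, deg[4]=1+2=3, deg[5]=1+2=3, deg[6]=1+1=2, deg[7]=1+1=2, deg[8]=1+1=2, deg[9]=1+0=1, deg[10]=1+0=1, deg[11]=1+0=1

Answer: 2 1 2 3 3 2 2 2 1 1 1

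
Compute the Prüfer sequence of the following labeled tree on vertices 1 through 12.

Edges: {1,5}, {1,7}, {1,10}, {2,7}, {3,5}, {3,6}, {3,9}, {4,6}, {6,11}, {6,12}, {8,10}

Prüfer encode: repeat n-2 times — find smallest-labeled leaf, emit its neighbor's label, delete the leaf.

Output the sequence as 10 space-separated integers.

Step 1: leaves = {2,4,8,9,11,12}. Remove smallest leaf 2, emit neighbor 7.
Step 2: leaves = {4,7,8,9,11,12}. Remove smallest leaf 4, emit neighbor 6.
Step 3: leaves = {7,8,9,11,12}. Remove smallest leaf 7, emit neighbor 1.
Step 4: leaves = {8,9,11,12}. Remove smallest leaf 8, emit neighbor 10.
Step 5: leaves = {9,10,11,12}. Remove smallest leaf 9, emit neighbor 3.
Step 6: leaves = {10,11,12}. Remove smallest leaf 10, emit neighbor 1.
Step 7: leaves = {1,11,12}. Remove smallest leaf 1, emit neighbor 5.
Step 8: leaves = {5,11,12}. Remove smallest leaf 5, emit neighbor 3.
Step 9: leaves = {3,11,12}. Remove smallest leaf 3, emit neighbor 6.
Step 10: leaves = {11,12}. Remove smallest leaf 11, emit neighbor 6.
Done: 2 vertices remain (6, 12). Sequence = [7 6 1 10 3 1 5 3 6 6]

Answer: 7 6 1 10 3 1 5 3 6 6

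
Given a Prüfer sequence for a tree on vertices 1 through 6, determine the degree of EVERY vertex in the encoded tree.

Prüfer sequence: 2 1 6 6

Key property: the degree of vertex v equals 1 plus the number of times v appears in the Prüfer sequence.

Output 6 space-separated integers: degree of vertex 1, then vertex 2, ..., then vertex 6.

p_1 = 2: count[2] becomes 1
p_2 = 1: count[1] becomes 1
p_3 = 6: count[6] becomes 1
p_4 = 6: count[6] becomes 2
Degrees (1 + count): deg[1]=1+1=2, deg[2]=1+1=2, deg[3]=1+0=1, deg[4]=1+0=1, deg[5]=1+0=1, deg[6]=1+2=3

Answer: 2 2 1 1 1 3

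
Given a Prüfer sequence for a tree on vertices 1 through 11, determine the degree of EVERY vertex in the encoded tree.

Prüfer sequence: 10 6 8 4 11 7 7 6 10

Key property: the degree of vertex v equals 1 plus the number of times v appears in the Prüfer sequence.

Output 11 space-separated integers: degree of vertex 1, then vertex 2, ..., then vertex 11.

Answer: 1 1 1 2 1 3 3 2 1 3 2

Derivation:
p_1 = 10: count[10] becomes 1
p_2 = 6: count[6] becomes 1
p_3 = 8: count[8] becomes 1
p_4 = 4: count[4] becomes 1
p_5 = 11: count[11] becomes 1
p_6 = 7: count[7] becomes 1
p_7 = 7: count[7] becomes 2
p_8 = 6: count[6] becomes 2
p_9 = 10: count[10] becomes 2
Degrees (1 + count): deg[1]=1+0=1, deg[2]=1+0=1, deg[3]=1+0=1, deg[4]=1+1=2, deg[5]=1+0=1, deg[6]=1+2=3, deg[7]=1+2=3, deg[8]=1+1=2, deg[9]=1+0=1, deg[10]=1+2=3, deg[11]=1+1=2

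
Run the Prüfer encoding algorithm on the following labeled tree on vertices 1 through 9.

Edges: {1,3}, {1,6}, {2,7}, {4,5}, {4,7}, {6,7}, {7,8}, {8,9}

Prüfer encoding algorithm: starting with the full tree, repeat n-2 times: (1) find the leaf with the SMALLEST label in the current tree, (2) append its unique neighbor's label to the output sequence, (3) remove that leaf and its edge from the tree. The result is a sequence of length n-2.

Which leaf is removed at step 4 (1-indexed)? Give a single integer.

Answer: 5

Derivation:
Step 1: current leaves = {2,3,5,9}. Remove leaf 2 (neighbor: 7).
Step 2: current leaves = {3,5,9}. Remove leaf 3 (neighbor: 1).
Step 3: current leaves = {1,5,9}. Remove leaf 1 (neighbor: 6).
Step 4: current leaves = {5,6,9}. Remove leaf 5 (neighbor: 4).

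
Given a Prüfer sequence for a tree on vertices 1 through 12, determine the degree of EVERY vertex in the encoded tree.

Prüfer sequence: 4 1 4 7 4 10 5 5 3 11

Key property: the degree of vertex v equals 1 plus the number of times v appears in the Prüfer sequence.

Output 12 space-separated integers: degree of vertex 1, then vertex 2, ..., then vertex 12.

Answer: 2 1 2 4 3 1 2 1 1 2 2 1

Derivation:
p_1 = 4: count[4] becomes 1
p_2 = 1: count[1] becomes 1
p_3 = 4: count[4] becomes 2
p_4 = 7: count[7] becomes 1
p_5 = 4: count[4] becomes 3
p_6 = 10: count[10] becomes 1
p_7 = 5: count[5] becomes 1
p_8 = 5: count[5] becomes 2
p_9 = 3: count[3] becomes 1
p_10 = 11: count[11] becomes 1
Degrees (1 + count): deg[1]=1+1=2, deg[2]=1+0=1, deg[3]=1+1=2, deg[4]=1+3=4, deg[5]=1+2=3, deg[6]=1+0=1, deg[7]=1+1=2, deg[8]=1+0=1, deg[9]=1+0=1, deg[10]=1+1=2, deg[11]=1+1=2, deg[12]=1+0=1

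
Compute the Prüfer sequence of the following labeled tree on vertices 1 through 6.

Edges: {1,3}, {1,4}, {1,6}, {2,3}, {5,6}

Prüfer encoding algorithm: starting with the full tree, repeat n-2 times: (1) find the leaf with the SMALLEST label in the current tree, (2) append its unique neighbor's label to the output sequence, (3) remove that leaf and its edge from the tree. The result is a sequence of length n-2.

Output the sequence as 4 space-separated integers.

Answer: 3 1 1 6

Derivation:
Step 1: leaves = {2,4,5}. Remove smallest leaf 2, emit neighbor 3.
Step 2: leaves = {3,4,5}. Remove smallest leaf 3, emit neighbor 1.
Step 3: leaves = {4,5}. Remove smallest leaf 4, emit neighbor 1.
Step 4: leaves = {1,5}. Remove smallest leaf 1, emit neighbor 6.
Done: 2 vertices remain (5, 6). Sequence = [3 1 1 6]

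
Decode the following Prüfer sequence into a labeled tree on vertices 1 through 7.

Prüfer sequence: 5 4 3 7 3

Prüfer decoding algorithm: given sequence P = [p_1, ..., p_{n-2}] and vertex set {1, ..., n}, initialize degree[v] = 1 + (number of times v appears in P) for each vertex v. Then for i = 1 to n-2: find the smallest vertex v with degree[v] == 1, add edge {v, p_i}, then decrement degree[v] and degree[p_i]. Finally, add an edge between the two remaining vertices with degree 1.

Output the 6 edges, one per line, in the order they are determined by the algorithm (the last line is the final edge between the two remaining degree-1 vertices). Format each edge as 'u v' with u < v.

Answer: 1 5
2 4
3 4
5 7
3 6
3 7

Derivation:
Initial degrees: {1:1, 2:1, 3:3, 4:2, 5:2, 6:1, 7:2}
Step 1: smallest deg-1 vertex = 1, p_1 = 5. Add edge {1,5}. Now deg[1]=0, deg[5]=1.
Step 2: smallest deg-1 vertex = 2, p_2 = 4. Add edge {2,4}. Now deg[2]=0, deg[4]=1.
Step 3: smallest deg-1 vertex = 4, p_3 = 3. Add edge {3,4}. Now deg[4]=0, deg[3]=2.
Step 4: smallest deg-1 vertex = 5, p_4 = 7. Add edge {5,7}. Now deg[5]=0, deg[7]=1.
Step 5: smallest deg-1 vertex = 6, p_5 = 3. Add edge {3,6}. Now deg[6]=0, deg[3]=1.
Final: two remaining deg-1 vertices are 3, 7. Add edge {3,7}.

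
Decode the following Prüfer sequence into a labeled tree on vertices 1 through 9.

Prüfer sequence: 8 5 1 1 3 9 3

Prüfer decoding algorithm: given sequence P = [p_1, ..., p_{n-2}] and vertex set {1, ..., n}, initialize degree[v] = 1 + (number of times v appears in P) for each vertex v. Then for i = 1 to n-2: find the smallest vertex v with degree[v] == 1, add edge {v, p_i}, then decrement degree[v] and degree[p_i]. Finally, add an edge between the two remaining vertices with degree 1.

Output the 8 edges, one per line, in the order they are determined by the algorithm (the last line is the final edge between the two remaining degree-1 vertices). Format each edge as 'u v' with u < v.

Answer: 2 8
4 5
1 5
1 6
1 3
7 9
3 8
3 9

Derivation:
Initial degrees: {1:3, 2:1, 3:3, 4:1, 5:2, 6:1, 7:1, 8:2, 9:2}
Step 1: smallest deg-1 vertex = 2, p_1 = 8. Add edge {2,8}. Now deg[2]=0, deg[8]=1.
Step 2: smallest deg-1 vertex = 4, p_2 = 5. Add edge {4,5}. Now deg[4]=0, deg[5]=1.
Step 3: smallest deg-1 vertex = 5, p_3 = 1. Add edge {1,5}. Now deg[5]=0, deg[1]=2.
Step 4: smallest deg-1 vertex = 6, p_4 = 1. Add edge {1,6}. Now deg[6]=0, deg[1]=1.
Step 5: smallest deg-1 vertex = 1, p_5 = 3. Add edge {1,3}. Now deg[1]=0, deg[3]=2.
Step 6: smallest deg-1 vertex = 7, p_6 = 9. Add edge {7,9}. Now deg[7]=0, deg[9]=1.
Step 7: smallest deg-1 vertex = 8, p_7 = 3. Add edge {3,8}. Now deg[8]=0, deg[3]=1.
Final: two remaining deg-1 vertices are 3, 9. Add edge {3,9}.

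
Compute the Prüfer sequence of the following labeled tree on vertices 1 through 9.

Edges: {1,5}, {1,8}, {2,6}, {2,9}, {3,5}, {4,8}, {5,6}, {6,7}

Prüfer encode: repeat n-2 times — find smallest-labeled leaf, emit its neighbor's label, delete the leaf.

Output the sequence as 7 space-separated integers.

Step 1: leaves = {3,4,7,9}. Remove smallest leaf 3, emit neighbor 5.
Step 2: leaves = {4,7,9}. Remove smallest leaf 4, emit neighbor 8.
Step 3: leaves = {7,8,9}. Remove smallest leaf 7, emit neighbor 6.
Step 4: leaves = {8,9}. Remove smallest leaf 8, emit neighbor 1.
Step 5: leaves = {1,9}. Remove smallest leaf 1, emit neighbor 5.
Step 6: leaves = {5,9}. Remove smallest leaf 5, emit neighbor 6.
Step 7: leaves = {6,9}. Remove smallest leaf 6, emit neighbor 2.
Done: 2 vertices remain (2, 9). Sequence = [5 8 6 1 5 6 2]

Answer: 5 8 6 1 5 6 2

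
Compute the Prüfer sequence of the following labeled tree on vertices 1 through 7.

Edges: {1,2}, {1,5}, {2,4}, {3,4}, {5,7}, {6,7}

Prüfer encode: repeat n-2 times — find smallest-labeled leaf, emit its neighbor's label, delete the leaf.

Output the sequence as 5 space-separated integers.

Step 1: leaves = {3,6}. Remove smallest leaf 3, emit neighbor 4.
Step 2: leaves = {4,6}. Remove smallest leaf 4, emit neighbor 2.
Step 3: leaves = {2,6}. Remove smallest leaf 2, emit neighbor 1.
Step 4: leaves = {1,6}. Remove smallest leaf 1, emit neighbor 5.
Step 5: leaves = {5,6}. Remove smallest leaf 5, emit neighbor 7.
Done: 2 vertices remain (6, 7). Sequence = [4 2 1 5 7]

Answer: 4 2 1 5 7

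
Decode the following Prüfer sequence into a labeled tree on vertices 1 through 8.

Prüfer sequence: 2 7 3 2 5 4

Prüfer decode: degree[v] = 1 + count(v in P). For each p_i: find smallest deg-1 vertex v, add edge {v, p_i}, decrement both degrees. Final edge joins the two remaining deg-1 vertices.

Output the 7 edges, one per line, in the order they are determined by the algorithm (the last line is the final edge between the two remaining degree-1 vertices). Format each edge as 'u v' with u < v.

Initial degrees: {1:1, 2:3, 3:2, 4:2, 5:2, 6:1, 7:2, 8:1}
Step 1: smallest deg-1 vertex = 1, p_1 = 2. Add edge {1,2}. Now deg[1]=0, deg[2]=2.
Step 2: smallest deg-1 vertex = 6, p_2 = 7. Add edge {6,7}. Now deg[6]=0, deg[7]=1.
Step 3: smallest deg-1 vertex = 7, p_3 = 3. Add edge {3,7}. Now deg[7]=0, deg[3]=1.
Step 4: smallest deg-1 vertex = 3, p_4 = 2. Add edge {2,3}. Now deg[3]=0, deg[2]=1.
Step 5: smallest deg-1 vertex = 2, p_5 = 5. Add edge {2,5}. Now deg[2]=0, deg[5]=1.
Step 6: smallest deg-1 vertex = 5, p_6 = 4. Add edge {4,5}. Now deg[5]=0, deg[4]=1.
Final: two remaining deg-1 vertices are 4, 8. Add edge {4,8}.

Answer: 1 2
6 7
3 7
2 3
2 5
4 5
4 8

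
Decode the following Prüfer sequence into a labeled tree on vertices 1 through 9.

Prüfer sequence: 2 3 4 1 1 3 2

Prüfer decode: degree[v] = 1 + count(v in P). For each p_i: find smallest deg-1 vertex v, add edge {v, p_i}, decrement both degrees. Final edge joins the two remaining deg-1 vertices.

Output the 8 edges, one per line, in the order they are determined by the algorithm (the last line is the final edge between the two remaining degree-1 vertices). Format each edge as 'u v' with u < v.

Initial degrees: {1:3, 2:3, 3:3, 4:2, 5:1, 6:1, 7:1, 8:1, 9:1}
Step 1: smallest deg-1 vertex = 5, p_1 = 2. Add edge {2,5}. Now deg[5]=0, deg[2]=2.
Step 2: smallest deg-1 vertex = 6, p_2 = 3. Add edge {3,6}. Now deg[6]=0, deg[3]=2.
Step 3: smallest deg-1 vertex = 7, p_3 = 4. Add edge {4,7}. Now deg[7]=0, deg[4]=1.
Step 4: smallest deg-1 vertex = 4, p_4 = 1. Add edge {1,4}. Now deg[4]=0, deg[1]=2.
Step 5: smallest deg-1 vertex = 8, p_5 = 1. Add edge {1,8}. Now deg[8]=0, deg[1]=1.
Step 6: smallest deg-1 vertex = 1, p_6 = 3. Add edge {1,3}. Now deg[1]=0, deg[3]=1.
Step 7: smallest deg-1 vertex = 3, p_7 = 2. Add edge {2,3}. Now deg[3]=0, deg[2]=1.
Final: two remaining deg-1 vertices are 2, 9. Add edge {2,9}.

Answer: 2 5
3 6
4 7
1 4
1 8
1 3
2 3
2 9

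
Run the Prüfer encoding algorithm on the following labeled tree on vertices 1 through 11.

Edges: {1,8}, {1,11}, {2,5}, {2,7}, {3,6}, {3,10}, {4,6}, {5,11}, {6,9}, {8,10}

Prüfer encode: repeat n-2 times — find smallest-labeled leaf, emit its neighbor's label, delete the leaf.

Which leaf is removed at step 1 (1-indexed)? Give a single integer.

Answer: 4

Derivation:
Step 1: current leaves = {4,7,9}. Remove leaf 4 (neighbor: 6).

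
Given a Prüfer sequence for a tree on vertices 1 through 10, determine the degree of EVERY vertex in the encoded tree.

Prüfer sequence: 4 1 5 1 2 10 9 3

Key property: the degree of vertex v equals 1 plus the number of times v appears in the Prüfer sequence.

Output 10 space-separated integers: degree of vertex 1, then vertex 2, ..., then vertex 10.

p_1 = 4: count[4] becomes 1
p_2 = 1: count[1] becomes 1
p_3 = 5: count[5] becomes 1
p_4 = 1: count[1] becomes 2
p_5 = 2: count[2] becomes 1
p_6 = 10: count[10] becomes 1
p_7 = 9: count[9] becomes 1
p_8 = 3: count[3] becomes 1
Degrees (1 + count): deg[1]=1+2=3, deg[2]=1+1=2, deg[3]=1+1=2, deg[4]=1+1=2, deg[5]=1+1=2, deg[6]=1+0=1, deg[7]=1+0=1, deg[8]=1+0=1, deg[9]=1+1=2, deg[10]=1+1=2

Answer: 3 2 2 2 2 1 1 1 2 2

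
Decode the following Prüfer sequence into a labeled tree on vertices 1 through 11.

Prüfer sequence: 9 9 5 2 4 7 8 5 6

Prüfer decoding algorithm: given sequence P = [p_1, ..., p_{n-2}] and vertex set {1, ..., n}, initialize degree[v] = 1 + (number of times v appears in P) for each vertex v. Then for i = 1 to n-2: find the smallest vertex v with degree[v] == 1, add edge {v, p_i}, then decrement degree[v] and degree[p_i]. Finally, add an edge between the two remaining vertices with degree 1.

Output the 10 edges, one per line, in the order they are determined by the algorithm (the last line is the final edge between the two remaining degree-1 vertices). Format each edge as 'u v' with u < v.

Initial degrees: {1:1, 2:2, 3:1, 4:2, 5:3, 6:2, 7:2, 8:2, 9:3, 10:1, 11:1}
Step 1: smallest deg-1 vertex = 1, p_1 = 9. Add edge {1,9}. Now deg[1]=0, deg[9]=2.
Step 2: smallest deg-1 vertex = 3, p_2 = 9. Add edge {3,9}. Now deg[3]=0, deg[9]=1.
Step 3: smallest deg-1 vertex = 9, p_3 = 5. Add edge {5,9}. Now deg[9]=0, deg[5]=2.
Step 4: smallest deg-1 vertex = 10, p_4 = 2. Add edge {2,10}. Now deg[10]=0, deg[2]=1.
Step 5: smallest deg-1 vertex = 2, p_5 = 4. Add edge {2,4}. Now deg[2]=0, deg[4]=1.
Step 6: smallest deg-1 vertex = 4, p_6 = 7. Add edge {4,7}. Now deg[4]=0, deg[7]=1.
Step 7: smallest deg-1 vertex = 7, p_7 = 8. Add edge {7,8}. Now deg[7]=0, deg[8]=1.
Step 8: smallest deg-1 vertex = 8, p_8 = 5. Add edge {5,8}. Now deg[8]=0, deg[5]=1.
Step 9: smallest deg-1 vertex = 5, p_9 = 6. Add edge {5,6}. Now deg[5]=0, deg[6]=1.
Final: two remaining deg-1 vertices are 6, 11. Add edge {6,11}.

Answer: 1 9
3 9
5 9
2 10
2 4
4 7
7 8
5 8
5 6
6 11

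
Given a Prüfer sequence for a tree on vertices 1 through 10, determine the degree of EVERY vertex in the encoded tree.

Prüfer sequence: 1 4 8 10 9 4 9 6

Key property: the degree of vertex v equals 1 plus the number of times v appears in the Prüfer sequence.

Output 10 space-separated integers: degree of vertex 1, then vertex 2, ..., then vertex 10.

Answer: 2 1 1 3 1 2 1 2 3 2

Derivation:
p_1 = 1: count[1] becomes 1
p_2 = 4: count[4] becomes 1
p_3 = 8: count[8] becomes 1
p_4 = 10: count[10] becomes 1
p_5 = 9: count[9] becomes 1
p_6 = 4: count[4] becomes 2
p_7 = 9: count[9] becomes 2
p_8 = 6: count[6] becomes 1
Degrees (1 + count): deg[1]=1+1=2, deg[2]=1+0=1, deg[3]=1+0=1, deg[4]=1+2=3, deg[5]=1+0=1, deg[6]=1+1=2, deg[7]=1+0=1, deg[8]=1+1=2, deg[9]=1+2=3, deg[10]=1+1=2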